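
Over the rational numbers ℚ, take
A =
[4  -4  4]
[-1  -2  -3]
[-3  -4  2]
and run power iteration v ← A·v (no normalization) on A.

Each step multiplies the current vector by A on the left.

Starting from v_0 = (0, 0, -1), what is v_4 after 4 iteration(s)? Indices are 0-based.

v_0 = (0, 0, -1).
v_1 = A·v_0 = (-4, 3, -2).
v_2 = A·v_1 = (-36, 4, -4).
v_3 = A·v_2 = (-176, 40, 84).
v_4 = A·v_3 = (-528, -156, 536).

v_4 = (-528, -156, 536)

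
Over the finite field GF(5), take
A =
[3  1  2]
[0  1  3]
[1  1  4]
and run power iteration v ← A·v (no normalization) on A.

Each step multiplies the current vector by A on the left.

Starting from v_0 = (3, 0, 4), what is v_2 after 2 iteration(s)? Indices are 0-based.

v_0 = (3, 0, 4).
v_1 = A·v_0 = (2, 2, 4).
v_2 = A·v_1 = (1, 4, 0).

v_2 = (1, 4, 0)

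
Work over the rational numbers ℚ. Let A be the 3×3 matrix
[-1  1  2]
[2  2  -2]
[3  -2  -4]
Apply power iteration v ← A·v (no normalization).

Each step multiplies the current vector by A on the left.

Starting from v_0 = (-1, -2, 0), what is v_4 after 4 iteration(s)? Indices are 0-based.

v_0 = (-1, -2, 0).
v_1 = A·v_0 = (-1, -6, 1).
v_2 = A·v_1 = (-3, -16, 5).
v_3 = A·v_2 = (-3, -48, 3).
v_4 = A·v_3 = (-39, -108, 75).

v_4 = (-39, -108, 75)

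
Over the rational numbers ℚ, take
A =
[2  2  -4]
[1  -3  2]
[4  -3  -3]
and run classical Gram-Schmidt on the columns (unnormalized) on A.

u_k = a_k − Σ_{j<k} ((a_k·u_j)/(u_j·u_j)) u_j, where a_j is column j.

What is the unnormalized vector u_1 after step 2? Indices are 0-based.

Step 1: u_0 = a_0 = (2, 1, 4).
Step 2: u_1 = a_1 − (-11/21)·u_0 = (64/21, -52/21, -19/21).

u_1 = (64/21, -52/21, -19/21)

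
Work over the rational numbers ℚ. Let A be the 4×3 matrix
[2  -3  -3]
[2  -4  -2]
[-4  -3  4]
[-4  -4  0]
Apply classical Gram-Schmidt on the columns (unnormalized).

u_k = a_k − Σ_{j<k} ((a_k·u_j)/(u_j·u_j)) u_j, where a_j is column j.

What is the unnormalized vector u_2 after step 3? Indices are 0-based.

u_2 = (-245/451, 347/451, 857/451, -806/451)

Step 1: u_0 = a_0 = (2, 2, -4, -4).
Step 2: u_1 = a_1 − (7/20)·u_0 = (-37/10, -47/10, -8/5, -13/5).
Step 3: u_2 = a_2 − (-13/20)·u_0 − (141/451)·u_1 = (-245/451, 347/451, 857/451, -806/451).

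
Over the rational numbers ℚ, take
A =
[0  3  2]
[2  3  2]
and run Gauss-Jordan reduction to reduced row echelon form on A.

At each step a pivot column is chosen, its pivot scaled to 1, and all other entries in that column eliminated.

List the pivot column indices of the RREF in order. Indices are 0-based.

pivot columns: 0, 1

pivot(0,0): swap R0↔R1
pivot(0,0)=2: scale R0 → (1, 3/2, 1)
pivot(1,1)=3: scale R1 → (0, 1, 2/3)
  clear (0,1): R0 −= (3/2)R1 → (1, 0, 0)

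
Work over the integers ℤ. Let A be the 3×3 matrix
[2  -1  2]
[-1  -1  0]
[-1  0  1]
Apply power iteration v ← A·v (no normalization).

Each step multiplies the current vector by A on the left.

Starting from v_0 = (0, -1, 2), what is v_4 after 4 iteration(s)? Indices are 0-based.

v_0 = (0, -1, 2).
v_1 = A·v_0 = (5, 1, 2).
v_2 = A·v_1 = (13, -6, -3).
v_3 = A·v_2 = (26, -7, -16).
v_4 = A·v_3 = (27, -19, -42).

v_4 = (27, -19, -42)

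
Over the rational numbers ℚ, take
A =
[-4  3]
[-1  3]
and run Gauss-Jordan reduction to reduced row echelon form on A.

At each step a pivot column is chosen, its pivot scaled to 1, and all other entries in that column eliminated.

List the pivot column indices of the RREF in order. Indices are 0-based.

pivot columns: 0, 1

[1] R0 /= -4  ⇒  (1, -3/4)
     R1 -= -1·R0  ⇒  (0, 9/4)
[2] R1 /= 9/4  ⇒  (0, 1)
     R0 -= -3/4·R1  ⇒  (1, 0)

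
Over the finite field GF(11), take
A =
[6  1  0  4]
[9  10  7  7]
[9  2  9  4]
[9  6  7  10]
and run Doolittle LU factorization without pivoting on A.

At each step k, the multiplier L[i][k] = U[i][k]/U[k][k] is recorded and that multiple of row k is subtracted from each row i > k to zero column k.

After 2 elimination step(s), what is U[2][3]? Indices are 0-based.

Step 1: pivot at (0,0) is 6.
  row1 ← row1 − (7)·row0  ⇒  L[1][0]=7, U row1=(0, 3, 7, 1)
  row2 ← row2 − (7)·row0  ⇒  L[2][0]=7, U row2=(0, 6, 9, 9)
  row3 ← row3 − (7)·row0  ⇒  L[3][0]=7, U row3=(0, 10, 7, 4)
Step 2: pivot at (1,1) is 3.
  row2 ← row2 − (2)·row1  ⇒  L[2][1]=2, U row2=(0, 0, 6, 7)
  row3 ← row3 − (7)·row1  ⇒  L[3][1]=7, U row3=(0, 0, 2, 8)

U[2][3] = 7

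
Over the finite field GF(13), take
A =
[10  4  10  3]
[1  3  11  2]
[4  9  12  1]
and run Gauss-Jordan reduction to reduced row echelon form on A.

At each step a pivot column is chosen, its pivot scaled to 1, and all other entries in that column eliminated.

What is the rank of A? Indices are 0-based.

step 1: normalize row 0 (÷10) = (1, 3, 1, 12)
  row 1: subtract 1×row0 = (0, 0, 10, 3)
  row 2: subtract 4×row0 = (0, 10, 8, 5)
step 2: exchange rows 1,2
step 2: normalize row 1 (÷10) = (0, 1, 6, 7)
  row 0: subtract 3×row1 = (1, 0, 9, 4)
step 3: normalize row 2 (÷10) = (0, 0, 1, 12)
  row 0: subtract 9×row2 = (1, 0, 0, 0)
  row 1: subtract 6×row2 = (0, 1, 0, 0)

rank = 3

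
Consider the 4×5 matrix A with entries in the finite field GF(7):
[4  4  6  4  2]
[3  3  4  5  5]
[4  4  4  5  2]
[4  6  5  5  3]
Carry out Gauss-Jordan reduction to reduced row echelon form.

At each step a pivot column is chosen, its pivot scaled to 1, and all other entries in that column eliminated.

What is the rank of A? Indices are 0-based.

pivot(0,0)=4: scale R0 → (1, 1, 5, 1, 4)
  clear (1,0): R1 −= (3)R0 → (0, 0, 3, 2, 0)
  clear (2,0): R2 −= (4)R0 → (0, 0, 5, 1, 0)
  clear (3,0): R3 −= (4)R0 → (0, 2, 6, 1, 1)
pivot(1,1): swap R1↔R3
pivot(1,1)=2: scale R1 → (0, 1, 3, 4, 4)
  clear (0,1): R0 −= (1)R1 → (1, 0, 2, 4, 0)
pivot(2,2)=5: scale R2 → (0, 0, 1, 3, 0)
  clear (0,2): R0 −= (2)R2 → (1, 0, 0, 5, 0)
  clear (1,2): R1 −= (3)R2 → (0, 1, 0, 2, 4)
  clear (3,2): R3 −= (3)R2 → (0, 0, 0, 0, 0)
col 3: no nonzero at/below row 3; advance.
col 4: no nonzero at/below row 3; advance.

rank = 3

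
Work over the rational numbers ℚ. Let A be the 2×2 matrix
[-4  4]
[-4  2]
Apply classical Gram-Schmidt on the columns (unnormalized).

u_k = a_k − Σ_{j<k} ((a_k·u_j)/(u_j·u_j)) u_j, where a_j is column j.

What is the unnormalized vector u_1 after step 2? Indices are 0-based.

Step 1: u_0 = a_0 = (-4, -4).
Step 2: u_1 = a_1 − (-3/4)·u_0 = (1, -1).

u_1 = (1, -1)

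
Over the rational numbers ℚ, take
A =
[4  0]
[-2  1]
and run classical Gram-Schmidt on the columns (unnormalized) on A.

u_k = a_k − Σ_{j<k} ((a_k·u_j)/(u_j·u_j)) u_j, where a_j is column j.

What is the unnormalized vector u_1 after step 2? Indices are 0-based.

Step 1: u_0 = a_0 = (4, -2).
Step 2: u_1 = a_1 − (-1/10)·u_0 = (2/5, 4/5).

u_1 = (2/5, 4/5)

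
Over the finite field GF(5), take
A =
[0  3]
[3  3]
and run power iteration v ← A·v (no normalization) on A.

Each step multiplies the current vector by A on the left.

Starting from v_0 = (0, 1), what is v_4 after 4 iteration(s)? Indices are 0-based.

v_0 = (0, 1).
v_1 = A·v_0 = (3, 3).
v_2 = A·v_1 = (4, 3).
v_3 = A·v_2 = (4, 1).
v_4 = A·v_3 = (3, 0).

v_4 = (3, 0)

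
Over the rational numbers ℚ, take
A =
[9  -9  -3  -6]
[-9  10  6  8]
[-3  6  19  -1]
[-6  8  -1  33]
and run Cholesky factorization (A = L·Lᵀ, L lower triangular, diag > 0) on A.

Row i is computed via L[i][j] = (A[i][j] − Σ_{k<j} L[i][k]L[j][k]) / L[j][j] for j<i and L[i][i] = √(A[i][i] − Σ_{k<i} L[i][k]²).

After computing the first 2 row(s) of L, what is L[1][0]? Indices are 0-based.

Step 1: L[0][0] = √(9) = 3.
  L[1][0] = (-9) / L[0][0] = -3.
Step 2: L[1][1] = √(1) = 1.

L[1][0] = -3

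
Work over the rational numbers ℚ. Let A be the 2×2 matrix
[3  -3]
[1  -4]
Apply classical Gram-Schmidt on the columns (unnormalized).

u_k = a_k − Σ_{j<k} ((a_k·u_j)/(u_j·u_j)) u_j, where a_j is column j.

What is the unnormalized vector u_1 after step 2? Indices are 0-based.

Step 1: u_0 = a_0 = (3, 1).
Step 2: u_1 = a_1 − (-13/10)·u_0 = (9/10, -27/10).

u_1 = (9/10, -27/10)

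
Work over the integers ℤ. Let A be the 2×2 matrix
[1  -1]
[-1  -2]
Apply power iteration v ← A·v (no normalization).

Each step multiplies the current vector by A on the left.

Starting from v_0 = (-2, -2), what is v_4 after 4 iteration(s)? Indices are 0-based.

v_0 = (-2, -2).
v_1 = A·v_0 = (0, 6).
v_2 = A·v_1 = (-6, -12).
v_3 = A·v_2 = (6, 30).
v_4 = A·v_3 = (-24, -66).

v_4 = (-24, -66)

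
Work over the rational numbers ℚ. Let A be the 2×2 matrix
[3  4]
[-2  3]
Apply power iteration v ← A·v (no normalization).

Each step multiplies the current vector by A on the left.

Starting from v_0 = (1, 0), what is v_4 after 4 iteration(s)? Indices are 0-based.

v_4 = (-287, -24)

v_0 = (1, 0).
v_1 = A·v_0 = (3, -2).
v_2 = A·v_1 = (1, -12).
v_3 = A·v_2 = (-45, -38).
v_4 = A·v_3 = (-287, -24).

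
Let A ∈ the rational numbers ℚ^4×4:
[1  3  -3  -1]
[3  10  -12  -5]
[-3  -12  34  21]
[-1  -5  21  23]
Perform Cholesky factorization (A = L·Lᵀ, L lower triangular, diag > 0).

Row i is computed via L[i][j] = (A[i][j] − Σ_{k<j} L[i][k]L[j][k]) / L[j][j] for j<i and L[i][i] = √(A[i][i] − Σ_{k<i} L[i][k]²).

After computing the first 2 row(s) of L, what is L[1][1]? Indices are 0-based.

Step 1: L[0][0] = √(1) = 1.
  L[1][0] = (3) / L[0][0] = 3.
Step 2: L[1][1] = √(1) = 1.

L[1][1] = 1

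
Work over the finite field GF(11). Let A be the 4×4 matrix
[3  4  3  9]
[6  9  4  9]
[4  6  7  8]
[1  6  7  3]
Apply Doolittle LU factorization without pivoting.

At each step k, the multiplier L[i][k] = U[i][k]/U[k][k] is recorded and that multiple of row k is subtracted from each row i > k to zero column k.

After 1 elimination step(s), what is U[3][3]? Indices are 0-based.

k=0: U[0][0]=3
  eliminate (1,0): mult=2, new row 1: (0, 1, 9, 2); set L[1][0]=2
  eliminate (2,0): mult=5, new row 2: (0, 8, 3, 7); set L[2][0]=5
  eliminate (3,0): mult=4, new row 3: (0, 1, 6, 0); set L[3][0]=4

U[3][3] = 0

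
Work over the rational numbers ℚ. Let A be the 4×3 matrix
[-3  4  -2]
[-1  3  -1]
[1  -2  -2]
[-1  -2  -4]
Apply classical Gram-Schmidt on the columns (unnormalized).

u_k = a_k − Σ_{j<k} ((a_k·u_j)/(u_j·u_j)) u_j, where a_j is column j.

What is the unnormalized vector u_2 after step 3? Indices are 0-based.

Step 1: u_0 = a_0 = (-3, -1, 1, -1).
Step 2: u_1 = a_1 − (-5/4)·u_0 = (1/4, 7/4, -3/4, -13/4).
Step 3: u_2 = a_2 − (3/4)·u_0 − (49/57)·u_1 = (2/57, -100/57, -40/19, -26/57).

u_2 = (2/57, -100/57, -40/19, -26/57)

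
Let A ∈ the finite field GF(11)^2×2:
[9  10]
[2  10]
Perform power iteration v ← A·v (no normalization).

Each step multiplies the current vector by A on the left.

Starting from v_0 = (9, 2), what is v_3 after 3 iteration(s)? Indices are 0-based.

v_3 = (8, 5)

v_0 = (9, 2).
v_1 = A·v_0 = (2, 5).
v_2 = A·v_1 = (2, 10).
v_3 = A·v_2 = (8, 5).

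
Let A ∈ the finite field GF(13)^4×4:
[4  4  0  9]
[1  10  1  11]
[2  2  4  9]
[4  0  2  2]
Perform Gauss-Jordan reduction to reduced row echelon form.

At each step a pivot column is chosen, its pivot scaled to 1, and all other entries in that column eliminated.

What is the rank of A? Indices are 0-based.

rank = 4

pivot(0,0)=4: scale R0 → (1, 1, 0, 12)
  clear (1,0): R1 −= (1)R0 → (0, 9, 1, 12)
  clear (2,0): R2 −= (2)R0 → (0, 0, 4, 11)
  clear (3,0): R3 −= (4)R0 → (0, 9, 2, 6)
pivot(1,1)=9: scale R1 → (0, 1, 3, 10)
  clear (0,1): R0 −= (1)R1 → (1, 0, 10, 2)
  clear (3,1): R3 −= (9)R1 → (0, 0, 1, 7)
pivot(2,2)=4: scale R2 → (0, 0, 1, 6)
  clear (0,2): R0 −= (10)R2 → (1, 0, 0, 7)
  clear (1,2): R1 −= (3)R2 → (0, 1, 0, 5)
  clear (3,2): R3 −= (1)R2 → (0, 0, 0, 1)
pivot(3,3)=1: scale R3 → (0, 0, 0, 1)
  clear (0,3): R0 −= (7)R3 → (1, 0, 0, 0)
  clear (1,3): R1 −= (5)R3 → (0, 1, 0, 0)
  clear (2,3): R2 −= (6)R3 → (0, 0, 1, 0)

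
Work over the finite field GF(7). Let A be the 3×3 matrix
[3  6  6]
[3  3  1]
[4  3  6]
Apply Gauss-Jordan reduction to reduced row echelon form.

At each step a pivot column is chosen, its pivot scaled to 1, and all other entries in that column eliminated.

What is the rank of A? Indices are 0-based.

rank = 3

[1] R0 /= 3  ⇒  (1, 2, 2)
     R1 -= 3·R0  ⇒  (0, 4, 2)
     R2 -= 4·R0  ⇒  (0, 2, 5)
[2] R1 /= 4  ⇒  (0, 1, 4)
     R0 -= 2·R1  ⇒  (1, 0, 1)
     R2 -= 2·R1  ⇒  (0, 0, 4)
[3] R2 /= 4  ⇒  (0, 0, 1)
     R0 -= 1·R2  ⇒  (1, 0, 0)
     R1 -= 4·R2  ⇒  (0, 1, 0)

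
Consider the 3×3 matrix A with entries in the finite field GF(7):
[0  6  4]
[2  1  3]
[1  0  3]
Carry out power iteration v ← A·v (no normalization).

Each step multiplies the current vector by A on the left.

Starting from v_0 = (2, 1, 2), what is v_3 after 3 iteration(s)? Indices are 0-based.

v_3 = (5, 2, 2)

v_0 = (2, 1, 2).
v_1 = A·v_0 = (0, 4, 1).
v_2 = A·v_1 = (0, 0, 3).
v_3 = A·v_2 = (5, 2, 2).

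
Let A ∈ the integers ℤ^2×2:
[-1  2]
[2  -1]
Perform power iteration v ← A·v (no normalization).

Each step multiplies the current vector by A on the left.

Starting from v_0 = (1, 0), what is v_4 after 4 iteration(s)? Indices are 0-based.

v_0 = (1, 0).
v_1 = A·v_0 = (-1, 2).
v_2 = A·v_1 = (5, -4).
v_3 = A·v_2 = (-13, 14).
v_4 = A·v_3 = (41, -40).

v_4 = (41, -40)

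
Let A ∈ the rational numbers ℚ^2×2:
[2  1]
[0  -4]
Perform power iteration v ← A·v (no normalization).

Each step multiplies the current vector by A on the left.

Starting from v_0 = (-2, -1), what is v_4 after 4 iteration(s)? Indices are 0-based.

v_0 = (-2, -1).
v_1 = A·v_0 = (-5, 4).
v_2 = A·v_1 = (-6, -16).
v_3 = A·v_2 = (-28, 64).
v_4 = A·v_3 = (8, -256).

v_4 = (8, -256)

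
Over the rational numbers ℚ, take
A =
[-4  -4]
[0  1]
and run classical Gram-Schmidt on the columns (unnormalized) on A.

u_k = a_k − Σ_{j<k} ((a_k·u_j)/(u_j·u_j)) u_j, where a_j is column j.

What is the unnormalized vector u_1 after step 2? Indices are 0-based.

Step 1: u_0 = a_0 = (-4, 0).
Step 2: u_1 = a_1 − (1)·u_0 = (0, 1).

u_1 = (0, 1)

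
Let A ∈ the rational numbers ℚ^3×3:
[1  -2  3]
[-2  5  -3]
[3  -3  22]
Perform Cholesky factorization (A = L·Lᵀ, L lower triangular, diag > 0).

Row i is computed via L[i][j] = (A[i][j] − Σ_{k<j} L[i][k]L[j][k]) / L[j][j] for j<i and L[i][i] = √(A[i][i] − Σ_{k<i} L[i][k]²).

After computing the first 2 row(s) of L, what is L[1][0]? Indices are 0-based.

Step 1: L[0][0] = √(1) = 1.
  L[1][0] = (-2) / L[0][0] = -2.
Step 2: L[1][1] = √(1) = 1.

L[1][0] = -2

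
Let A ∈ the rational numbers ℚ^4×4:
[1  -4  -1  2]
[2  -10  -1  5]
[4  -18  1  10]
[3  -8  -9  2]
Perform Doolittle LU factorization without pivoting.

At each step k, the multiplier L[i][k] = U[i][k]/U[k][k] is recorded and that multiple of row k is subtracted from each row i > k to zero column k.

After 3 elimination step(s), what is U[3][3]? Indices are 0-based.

Step 1: pivot at (0,0) is 1.
  row1 ← row1 − (2)·row0  ⇒  L[1][0]=2, U row1=(0, -2, 1, 1)
  row2 ← row2 − (4)·row0  ⇒  L[2][0]=4, U row2=(0, -2, 5, 2)
  row3 ← row3 − (3)·row0  ⇒  L[3][0]=3, U row3=(0, 4, -6, -4)
Step 2: pivot at (1,1) is -2.
  row2 ← row2 − (1)·row1  ⇒  L[2][1]=1, U row2=(0, 0, 4, 1)
  row3 ← row3 − (-2)·row1  ⇒  L[3][1]=-2, U row3=(0, 0, -4, -2)
Step 3: pivot at (2,2) is 4.
  row3 ← row3 − (-1)·row2  ⇒  L[3][2]=-1, U row3=(0, 0, 0, -1)

U[3][3] = -1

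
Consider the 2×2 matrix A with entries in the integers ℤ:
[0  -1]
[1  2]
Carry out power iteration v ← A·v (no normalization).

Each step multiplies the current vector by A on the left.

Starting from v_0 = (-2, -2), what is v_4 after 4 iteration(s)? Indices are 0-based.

v_4 = (14, -18)

v_0 = (-2, -2).
v_1 = A·v_0 = (2, -6).
v_2 = A·v_1 = (6, -10).
v_3 = A·v_2 = (10, -14).
v_4 = A·v_3 = (14, -18).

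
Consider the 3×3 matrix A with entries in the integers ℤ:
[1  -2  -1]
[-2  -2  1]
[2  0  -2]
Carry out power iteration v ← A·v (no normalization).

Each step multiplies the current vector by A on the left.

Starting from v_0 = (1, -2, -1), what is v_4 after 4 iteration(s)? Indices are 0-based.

v_0 = (1, -2, -1).
v_1 = A·v_0 = (6, 1, 4).
v_2 = A·v_1 = (0, -10, 4).
v_3 = A·v_2 = (16, 24, -8).
v_4 = A·v_3 = (-24, -88, 48).

v_4 = (-24, -88, 48)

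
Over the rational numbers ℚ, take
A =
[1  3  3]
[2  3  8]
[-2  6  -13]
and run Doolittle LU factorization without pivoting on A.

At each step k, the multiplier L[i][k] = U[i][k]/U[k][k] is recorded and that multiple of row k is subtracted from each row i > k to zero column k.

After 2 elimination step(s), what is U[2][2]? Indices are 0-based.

U[2][2] = 1

Step 1: pivot at (0,0) is 1.
  row1 ← row1 − (2)·row0  ⇒  L[1][0]=2, U row1=(0, -3, 2)
  row2 ← row2 − (-2)·row0  ⇒  L[2][0]=-2, U row2=(0, 12, -7)
Step 2: pivot at (1,1) is -3.
  row2 ← row2 − (-4)·row1  ⇒  L[2][1]=-4, U row2=(0, 0, 1)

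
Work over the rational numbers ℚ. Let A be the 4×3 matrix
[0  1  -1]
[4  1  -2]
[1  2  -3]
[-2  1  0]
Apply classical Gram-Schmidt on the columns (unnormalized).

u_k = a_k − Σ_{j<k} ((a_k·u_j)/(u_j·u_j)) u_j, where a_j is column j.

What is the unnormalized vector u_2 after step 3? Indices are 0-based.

Step 1: u_0 = a_0 = (0, 4, 1, -2).
Step 2: u_1 = a_1 − (4/21)·u_0 = (1, 5/21, 38/21, 29/21).
Step 3: u_2 = a_2 − (-11/21)·u_0 − (-145/131)·u_1 = (14/131, 47/131, -62/131, 63/131).

u_2 = (14/131, 47/131, -62/131, 63/131)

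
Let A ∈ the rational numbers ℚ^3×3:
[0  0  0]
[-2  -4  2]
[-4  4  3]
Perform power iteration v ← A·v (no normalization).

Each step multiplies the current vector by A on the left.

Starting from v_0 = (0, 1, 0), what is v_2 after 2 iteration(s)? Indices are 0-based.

v_0 = (0, 1, 0).
v_1 = A·v_0 = (0, -4, 4).
v_2 = A·v_1 = (0, 24, -4).

v_2 = (0, 24, -4)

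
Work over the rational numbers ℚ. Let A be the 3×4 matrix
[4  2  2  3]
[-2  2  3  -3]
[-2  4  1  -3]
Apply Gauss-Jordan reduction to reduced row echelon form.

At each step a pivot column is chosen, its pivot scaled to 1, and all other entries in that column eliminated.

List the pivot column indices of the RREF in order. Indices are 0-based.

pivot(0,0)=4: scale R0 → (1, 1/2, 1/2, 3/4)
  clear (1,0): R1 −= (-2)R0 → (0, 3, 4, -3/2)
  clear (2,0): R2 −= (-2)R0 → (0, 5, 2, -3/2)
pivot(1,1)=3: scale R1 → (0, 1, 4/3, -1/2)
  clear (0,1): R0 −= (1/2)R1 → (1, 0, -1/6, 1)
  clear (2,1): R2 −= (5)R1 → (0, 0, -14/3, 1)
pivot(2,2)=-14/3: scale R2 → (0, 0, 1, -3/14)
  clear (0,2): R0 −= (-1/6)R2 → (1, 0, 0, 27/28)
  clear (1,2): R1 −= (4/3)R2 → (0, 1, 0, -3/14)

pivot columns: 0, 1, 2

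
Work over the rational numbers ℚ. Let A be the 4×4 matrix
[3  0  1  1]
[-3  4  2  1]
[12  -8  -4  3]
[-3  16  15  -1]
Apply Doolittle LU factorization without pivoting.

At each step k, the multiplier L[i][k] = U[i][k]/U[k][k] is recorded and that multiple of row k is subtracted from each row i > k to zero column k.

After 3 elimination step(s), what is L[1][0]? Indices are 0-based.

Step 1: pivot at (0,0) is 3.
  row1 ← row1 − (-1)·row0  ⇒  L[1][0]=-1, U row1=(0, 4, 3, 2)
  row2 ← row2 − (4)·row0  ⇒  L[2][0]=4, U row2=(0, -8, -8, -1)
  row3 ← row3 − (-1)·row0  ⇒  L[3][0]=-1, U row3=(0, 16, 16, 0)
Step 2: pivot at (1,1) is 4.
  row2 ← row2 − (-2)·row1  ⇒  L[2][1]=-2, U row2=(0, 0, -2, 3)
  row3 ← row3 − (4)·row1  ⇒  L[3][1]=4, U row3=(0, 0, 4, -8)
Step 3: pivot at (2,2) is -2.
  row3 ← row3 − (-2)·row2  ⇒  L[3][2]=-2, U row3=(0, 0, 0, -2)

L[1][0] = -1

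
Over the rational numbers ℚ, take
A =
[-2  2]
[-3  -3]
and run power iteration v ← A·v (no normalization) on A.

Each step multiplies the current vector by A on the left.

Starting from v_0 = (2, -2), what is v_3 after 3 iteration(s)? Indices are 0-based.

v_3 = (16, -120)

v_0 = (2, -2).
v_1 = A·v_0 = (-8, 0).
v_2 = A·v_1 = (16, 24).
v_3 = A·v_2 = (16, -120).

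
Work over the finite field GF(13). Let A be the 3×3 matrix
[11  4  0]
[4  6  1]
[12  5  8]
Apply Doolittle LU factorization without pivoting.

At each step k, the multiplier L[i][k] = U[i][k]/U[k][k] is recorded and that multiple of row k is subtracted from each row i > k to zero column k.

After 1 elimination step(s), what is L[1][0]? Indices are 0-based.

k=0: U[0][0]=11
  eliminate (1,0): mult=11, new row 1: (0, 1, 1); set L[1][0]=11
  eliminate (2,0): mult=7, new row 2: (0, 3, 8); set L[2][0]=7

L[1][0] = 11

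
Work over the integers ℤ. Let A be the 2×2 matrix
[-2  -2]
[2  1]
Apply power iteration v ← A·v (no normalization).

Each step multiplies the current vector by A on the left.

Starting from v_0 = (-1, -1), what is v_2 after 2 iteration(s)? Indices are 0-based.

v_2 = (-2, 5)

v_0 = (-1, -1).
v_1 = A·v_0 = (4, -3).
v_2 = A·v_1 = (-2, 5).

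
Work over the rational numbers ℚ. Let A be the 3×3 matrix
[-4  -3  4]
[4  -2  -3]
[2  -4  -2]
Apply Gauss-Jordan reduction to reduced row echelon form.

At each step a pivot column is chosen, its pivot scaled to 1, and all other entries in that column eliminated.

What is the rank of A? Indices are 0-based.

rank = 3

[1] R0 /= -4  ⇒  (1, 3/4, -1)
     R1 -= 4·R0  ⇒  (0, -5, 1)
     R2 -= 2·R0  ⇒  (0, -11/2, 0)
[2] R1 /= -5  ⇒  (0, 1, -1/5)
     R0 -= 3/4·R1  ⇒  (1, 0, -17/20)
     R2 -= -11/2·R1  ⇒  (0, 0, -11/10)
[3] R2 /= -11/10  ⇒  (0, 0, 1)
     R0 -= -17/20·R2  ⇒  (1, 0, 0)
     R1 -= -1/5·R2  ⇒  (0, 1, 0)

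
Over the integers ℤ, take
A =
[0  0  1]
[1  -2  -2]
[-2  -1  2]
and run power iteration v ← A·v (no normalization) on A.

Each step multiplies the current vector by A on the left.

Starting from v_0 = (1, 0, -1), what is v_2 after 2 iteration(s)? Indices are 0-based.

v_0 = (1, 0, -1).
v_1 = A·v_0 = (-1, 3, -4).
v_2 = A·v_1 = (-4, 1, -9).

v_2 = (-4, 1, -9)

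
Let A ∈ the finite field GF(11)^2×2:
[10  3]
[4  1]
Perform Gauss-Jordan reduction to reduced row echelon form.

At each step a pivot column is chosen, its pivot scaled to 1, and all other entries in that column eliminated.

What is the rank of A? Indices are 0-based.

pivot(0,0)=10: scale R0 → (1, 8)
  clear (1,0): R1 −= (4)R0 → (0, 2)
pivot(1,1)=2: scale R1 → (0, 1)
  clear (0,1): R0 −= (8)R1 → (1, 0)

rank = 2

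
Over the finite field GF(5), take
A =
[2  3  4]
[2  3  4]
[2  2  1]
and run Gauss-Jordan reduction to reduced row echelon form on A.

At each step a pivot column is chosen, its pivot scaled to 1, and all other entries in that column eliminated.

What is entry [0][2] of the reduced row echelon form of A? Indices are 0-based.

M[0][2] = 0

step 1: normalize row 0 (÷2) = (1, 4, 2)
  row 1: subtract 2×row0 = (0, 0, 0)
  row 2: subtract 2×row0 = (0, 4, 2)
step 2: exchange rows 1,2
step 2: normalize row 1 (÷4) = (0, 1, 3)
  row 0: subtract 4×row1 = (1, 0, 0)
skip col 2 (zero from row 2)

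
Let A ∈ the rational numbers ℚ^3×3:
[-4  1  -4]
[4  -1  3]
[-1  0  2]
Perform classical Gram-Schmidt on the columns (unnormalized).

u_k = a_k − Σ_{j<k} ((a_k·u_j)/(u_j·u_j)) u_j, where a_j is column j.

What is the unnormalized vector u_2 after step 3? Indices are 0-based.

Step 1: u_0 = a_0 = (-4, 4, -1).
Step 2: u_1 = a_1 − (-8/33)·u_0 = (1/33, -1/33, -8/33).
Step 3: u_2 = a_2 − (26/33)·u_0 − (-23/2)·u_1 = (-1/2, -1/2, 0).

u_2 = (-1/2, -1/2, 0)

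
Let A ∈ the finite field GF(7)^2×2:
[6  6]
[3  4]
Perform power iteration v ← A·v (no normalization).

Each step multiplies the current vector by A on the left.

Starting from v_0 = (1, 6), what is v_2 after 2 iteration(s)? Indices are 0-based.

v_0 = (1, 6).
v_1 = A·v_0 = (0, 6).
v_2 = A·v_1 = (1, 3).

v_2 = (1, 3)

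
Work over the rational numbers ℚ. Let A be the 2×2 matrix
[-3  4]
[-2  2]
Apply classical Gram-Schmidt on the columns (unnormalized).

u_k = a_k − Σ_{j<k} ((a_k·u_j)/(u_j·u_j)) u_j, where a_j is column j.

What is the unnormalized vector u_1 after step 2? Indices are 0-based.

u_1 = (4/13, -6/13)

Step 1: u_0 = a_0 = (-3, -2).
Step 2: u_1 = a_1 − (-16/13)·u_0 = (4/13, -6/13).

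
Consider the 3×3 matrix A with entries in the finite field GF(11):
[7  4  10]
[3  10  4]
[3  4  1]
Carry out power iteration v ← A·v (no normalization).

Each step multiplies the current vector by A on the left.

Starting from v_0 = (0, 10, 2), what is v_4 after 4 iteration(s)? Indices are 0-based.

v_4 = (10, 5, 1)

v_0 = (0, 10, 2).
v_1 = A·v_0 = (5, 9, 9).
v_2 = A·v_1 = (7, 9, 5).
v_3 = A·v_2 = (3, 10, 7).
v_4 = A·v_3 = (10, 5, 1).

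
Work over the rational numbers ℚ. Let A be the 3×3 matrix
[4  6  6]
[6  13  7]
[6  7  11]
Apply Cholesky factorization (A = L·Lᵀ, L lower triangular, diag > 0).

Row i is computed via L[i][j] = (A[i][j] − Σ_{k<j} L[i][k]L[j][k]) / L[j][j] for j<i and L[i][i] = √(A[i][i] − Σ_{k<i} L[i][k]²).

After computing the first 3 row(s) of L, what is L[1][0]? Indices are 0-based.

L[1][0] = 3

Step 1: L[0][0] = √(4) = 2.
  L[1][0] = (6) / L[0][0] = 3.
Step 2: L[1][1] = √(4) = 2.
  L[2][0] = (6) / L[0][0] = 3.
  L[2][1] = (-2) / L[1][1] = -1.
Step 3: L[2][2] = √(1) = 1.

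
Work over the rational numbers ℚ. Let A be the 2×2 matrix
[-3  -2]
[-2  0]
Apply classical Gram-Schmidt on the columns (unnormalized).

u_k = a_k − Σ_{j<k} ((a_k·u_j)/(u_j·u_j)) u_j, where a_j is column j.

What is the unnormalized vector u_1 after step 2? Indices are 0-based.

u_1 = (-8/13, 12/13)

Step 1: u_0 = a_0 = (-3, -2).
Step 2: u_1 = a_1 − (6/13)·u_0 = (-8/13, 12/13).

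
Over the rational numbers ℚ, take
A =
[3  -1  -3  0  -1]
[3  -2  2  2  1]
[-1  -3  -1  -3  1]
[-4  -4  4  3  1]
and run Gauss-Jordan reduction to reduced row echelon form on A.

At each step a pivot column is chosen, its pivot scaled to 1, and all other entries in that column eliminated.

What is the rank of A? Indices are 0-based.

step 1: normalize row 0 (÷3) = (1, -1/3, -1, 0, -1/3)
  row 1: subtract 3×row0 = (0, -1, 5, 2, 2)
  row 2: subtract -1×row0 = (0, -10/3, -2, -3, 2/3)
  row 3: subtract -4×row0 = (0, -16/3, 0, 3, -1/3)
step 2: normalize row 1 (÷-1) = (0, 1, -5, -2, -2)
  row 0: subtract -1/3×row1 = (1, 0, -8/3, -2/3, -1)
  row 2: subtract -10/3×row1 = (0, 0, -56/3, -29/3, -6)
  row 3: subtract -16/3×row1 = (0, 0, -80/3, -23/3, -11)
step 3: normalize row 2 (÷-56/3) = (0, 0, 1, 29/56, 9/28)
  row 0: subtract -8/3×row2 = (1, 0, 0, 5/7, -1/7)
  row 1: subtract -5×row2 = (0, 1, 0, 33/56, -11/28)
  row 3: subtract -80/3×row2 = (0, 0, 0, 43/7, -17/7)
step 4: normalize row 3 (÷43/7) = (0, 0, 0, 1, -17/43)
  row 0: subtract 5/7×row3 = (1, 0, 0, 0, 6/43)
  row 1: subtract 33/56×row3 = (0, 1, 0, 0, -55/344)
  row 2: subtract 29/56×row3 = (0, 0, 1, 0, 181/344)

rank = 4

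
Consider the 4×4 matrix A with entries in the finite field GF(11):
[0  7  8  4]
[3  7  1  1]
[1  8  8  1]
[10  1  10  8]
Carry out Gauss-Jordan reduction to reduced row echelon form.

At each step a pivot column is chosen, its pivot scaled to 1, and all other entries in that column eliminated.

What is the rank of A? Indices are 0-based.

rank = 4

step 1: exchange rows 0,1
step 1: normalize row 0 (÷3) = (1, 6, 4, 4)
  row 2: subtract 1×row0 = (0, 2, 4, 8)
  row 3: subtract 10×row0 = (0, 7, 3, 1)
step 2: normalize row 1 (÷7) = (0, 1, 9, 10)
  row 0: subtract 6×row1 = (1, 0, 5, 10)
  row 2: subtract 2×row1 = (0, 0, 8, 10)
  row 3: subtract 7×row1 = (0, 0, 6, 8)
step 3: normalize row 2 (÷8) = (0, 0, 1, 4)
  row 0: subtract 5×row2 = (1, 0, 0, 1)
  row 1: subtract 9×row2 = (0, 1, 0, 7)
  row 3: subtract 6×row2 = (0, 0, 0, 6)
step 4: normalize row 3 (÷6) = (0, 0, 0, 1)
  row 0: subtract 1×row3 = (1, 0, 0, 0)
  row 1: subtract 7×row3 = (0, 1, 0, 0)
  row 2: subtract 4×row3 = (0, 0, 1, 0)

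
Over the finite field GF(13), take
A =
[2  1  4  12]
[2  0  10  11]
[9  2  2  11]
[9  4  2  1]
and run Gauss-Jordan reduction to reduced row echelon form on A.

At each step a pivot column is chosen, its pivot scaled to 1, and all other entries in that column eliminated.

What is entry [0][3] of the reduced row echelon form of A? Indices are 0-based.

step 1: normalize row 0 (÷2) = (1, 7, 2, 6)
  row 1: subtract 2×row0 = (0, 12, 6, 12)
  row 2: subtract 9×row0 = (0, 4, 10, 9)
  row 3: subtract 9×row0 = (0, 6, 10, 12)
step 2: normalize row 1 (÷12) = (0, 1, 7, 1)
  row 0: subtract 7×row1 = (1, 0, 5, 12)
  row 2: subtract 4×row1 = (0, 0, 8, 5)
  row 3: subtract 6×row1 = (0, 0, 7, 6)
step 3: normalize row 2 (÷8) = (0, 0, 1, 12)
  row 0: subtract 5×row2 = (1, 0, 0, 4)
  row 1: subtract 7×row2 = (0, 1, 0, 8)
  row 3: subtract 7×row2 = (0, 0, 0, 0)
skip col 3 (zero from row 3)

M[0][3] = 4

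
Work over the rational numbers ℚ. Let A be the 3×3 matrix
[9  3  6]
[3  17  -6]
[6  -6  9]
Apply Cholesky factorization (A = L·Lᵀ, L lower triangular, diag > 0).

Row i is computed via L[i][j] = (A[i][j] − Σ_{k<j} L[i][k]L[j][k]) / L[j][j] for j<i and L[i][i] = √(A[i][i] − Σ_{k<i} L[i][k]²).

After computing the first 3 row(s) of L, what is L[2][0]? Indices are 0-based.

L[2][0] = 2

Step 1: L[0][0] = √(9) = 3.
  L[1][0] = (3) / L[0][0] = 1.
Step 2: L[1][1] = √(16) = 4.
  L[2][0] = (6) / L[0][0] = 2.
  L[2][1] = (-8) / L[1][1] = -2.
Step 3: L[2][2] = √(1) = 1.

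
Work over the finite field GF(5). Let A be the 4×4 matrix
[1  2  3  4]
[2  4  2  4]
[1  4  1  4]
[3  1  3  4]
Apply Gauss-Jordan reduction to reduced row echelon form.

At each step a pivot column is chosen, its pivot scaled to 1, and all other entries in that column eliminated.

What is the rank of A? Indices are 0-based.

step 1: normalize row 0 (÷1) = (1, 2, 3, 4)
  row 1: subtract 2×row0 = (0, 0, 1, 1)
  row 2: subtract 1×row0 = (0, 2, 3, 0)
  row 3: subtract 3×row0 = (0, 0, 4, 2)
step 2: exchange rows 1,2
step 2: normalize row 1 (÷2) = (0, 1, 4, 0)
  row 0: subtract 2×row1 = (1, 0, 0, 4)
step 3: normalize row 2 (÷1) = (0, 0, 1, 1)
  row 1: subtract 4×row2 = (0, 1, 0, 1)
  row 3: subtract 4×row2 = (0, 0, 0, 3)
step 4: normalize row 3 (÷3) = (0, 0, 0, 1)
  row 0: subtract 4×row3 = (1, 0, 0, 0)
  row 1: subtract 1×row3 = (0, 1, 0, 0)
  row 2: subtract 1×row3 = (0, 0, 1, 0)

rank = 4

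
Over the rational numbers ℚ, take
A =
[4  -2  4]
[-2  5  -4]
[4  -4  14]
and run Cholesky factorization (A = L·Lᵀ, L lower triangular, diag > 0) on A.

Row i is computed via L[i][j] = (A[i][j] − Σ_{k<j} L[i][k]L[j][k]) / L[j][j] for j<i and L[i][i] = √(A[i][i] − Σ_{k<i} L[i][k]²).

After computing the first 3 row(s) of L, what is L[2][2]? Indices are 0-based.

L[2][2] = 3

Step 1: L[0][0] = √(4) = 2.
  L[1][0] = (-2) / L[0][0] = -1.
Step 2: L[1][1] = √(4) = 2.
  L[2][0] = (4) / L[0][0] = 2.
  L[2][1] = (-2) / L[1][1] = -1.
Step 3: L[2][2] = √(9) = 3.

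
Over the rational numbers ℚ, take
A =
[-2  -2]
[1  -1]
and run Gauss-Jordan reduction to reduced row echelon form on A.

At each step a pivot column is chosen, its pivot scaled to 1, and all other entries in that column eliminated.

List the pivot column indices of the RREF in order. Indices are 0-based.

pivot columns: 0, 1

pivot(0,0)=-2: scale R0 → (1, 1)
  clear (1,0): R1 −= (1)R0 → (0, -2)
pivot(1,1)=-2: scale R1 → (0, 1)
  clear (0,1): R0 −= (1)R1 → (1, 0)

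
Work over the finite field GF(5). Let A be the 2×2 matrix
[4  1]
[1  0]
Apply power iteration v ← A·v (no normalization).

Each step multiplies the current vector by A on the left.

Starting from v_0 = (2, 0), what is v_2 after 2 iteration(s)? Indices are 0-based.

v_2 = (4, 3)

v_0 = (2, 0).
v_1 = A·v_0 = (3, 2).
v_2 = A·v_1 = (4, 3).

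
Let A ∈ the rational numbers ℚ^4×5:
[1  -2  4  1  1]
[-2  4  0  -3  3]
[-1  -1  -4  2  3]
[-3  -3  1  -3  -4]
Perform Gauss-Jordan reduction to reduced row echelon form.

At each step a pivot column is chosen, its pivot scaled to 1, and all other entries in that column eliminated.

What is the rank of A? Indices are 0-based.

rank = 4

pivot(0,0)=1: scale R0 → (1, -2, 4, 1, 1)
  clear (1,0): R1 −= (-2)R0 → (0, 0, 8, -1, 5)
  clear (2,0): R2 −= (-1)R0 → (0, -3, 0, 3, 4)
  clear (3,0): R3 −= (-3)R0 → (0, -9, 13, 0, -1)
pivot(1,1): swap R1↔R2
pivot(1,1)=-3: scale R1 → (0, 1, 0, -1, -4/3)
  clear (0,1): R0 −= (-2)R1 → (1, 0, 4, -1, -5/3)
  clear (3,1): R3 −= (-9)R1 → (0, 0, 13, -9, -13)
pivot(2,2)=8: scale R2 → (0, 0, 1, -1/8, 5/8)
  clear (0,2): R0 −= (4)R2 → (1, 0, 0, -1/2, -25/6)
  clear (3,2): R3 −= (13)R2 → (0, 0, 0, -59/8, -169/8)
pivot(3,3)=-59/8: scale R3 → (0, 0, 0, 1, 169/59)
  clear (0,3): R0 −= (-1/2)R3 → (1, 0, 0, 0, -484/177)
  clear (1,3): R1 −= (-1)R3 → (0, 1, 0, 0, 271/177)
  clear (2,3): R2 −= (-1/8)R3 → (0, 0, 1, 0, 58/59)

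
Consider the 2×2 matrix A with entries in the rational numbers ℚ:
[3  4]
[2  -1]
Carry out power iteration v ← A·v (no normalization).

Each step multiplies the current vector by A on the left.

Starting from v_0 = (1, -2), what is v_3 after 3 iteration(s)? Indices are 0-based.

v_3 = (-53, 16)

v_0 = (1, -2).
v_1 = A·v_0 = (-5, 4).
v_2 = A·v_1 = (1, -14).
v_3 = A·v_2 = (-53, 16).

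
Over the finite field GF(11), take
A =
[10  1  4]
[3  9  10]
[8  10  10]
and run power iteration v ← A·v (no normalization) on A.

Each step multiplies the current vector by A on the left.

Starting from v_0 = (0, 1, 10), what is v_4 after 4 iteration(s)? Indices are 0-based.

v_4 = (9, 5, 5)

v_0 = (0, 1, 10).
v_1 = A·v_0 = (8, 10, 0).
v_2 = A·v_1 = (2, 4, 10).
v_3 = A·v_2 = (9, 10, 2).
v_4 = A·v_3 = (9, 5, 5).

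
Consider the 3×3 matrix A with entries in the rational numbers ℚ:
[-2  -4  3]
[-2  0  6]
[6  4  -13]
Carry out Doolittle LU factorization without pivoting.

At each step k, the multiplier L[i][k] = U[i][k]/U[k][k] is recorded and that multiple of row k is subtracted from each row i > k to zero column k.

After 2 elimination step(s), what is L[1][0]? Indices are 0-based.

[col 0] pivot -2
  R1 -= 1*R0 → (0, 4, 3)  (L[1][0] := 1)
  R2 -= -3*R0 → (0, -8, -4)  (L[2][0] := -3)
[col 1] pivot 4
  R2 -= -2*R1 → (0, 0, 2)  (L[2][1] := -2)

L[1][0] = 1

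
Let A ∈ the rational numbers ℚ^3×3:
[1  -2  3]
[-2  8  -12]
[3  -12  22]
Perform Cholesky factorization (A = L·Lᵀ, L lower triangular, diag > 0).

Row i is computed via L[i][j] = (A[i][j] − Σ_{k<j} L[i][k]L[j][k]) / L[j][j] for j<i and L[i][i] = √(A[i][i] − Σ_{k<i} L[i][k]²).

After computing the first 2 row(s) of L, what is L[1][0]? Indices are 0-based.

L[1][0] = -2

Step 1: L[0][0] = √(1) = 1.
  L[1][0] = (-2) / L[0][0] = -2.
Step 2: L[1][1] = √(4) = 2.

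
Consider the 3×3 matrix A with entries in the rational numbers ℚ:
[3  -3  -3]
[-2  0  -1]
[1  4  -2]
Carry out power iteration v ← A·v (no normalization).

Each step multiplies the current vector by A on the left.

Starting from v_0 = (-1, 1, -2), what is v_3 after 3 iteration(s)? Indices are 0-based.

v_3 = (-84, 64, -65)

v_0 = (-1, 1, -2).
v_1 = A·v_0 = (0, 4, 7).
v_2 = A·v_1 = (-33, -7, 2).
v_3 = A·v_2 = (-84, 64, -65).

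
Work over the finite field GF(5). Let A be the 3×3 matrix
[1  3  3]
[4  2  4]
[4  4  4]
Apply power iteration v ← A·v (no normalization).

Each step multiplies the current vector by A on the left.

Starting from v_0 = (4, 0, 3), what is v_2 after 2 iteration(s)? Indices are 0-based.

v_2 = (1, 0, 1)

v_0 = (4, 0, 3).
v_1 = A·v_0 = (3, 3, 3).
v_2 = A·v_1 = (1, 0, 1).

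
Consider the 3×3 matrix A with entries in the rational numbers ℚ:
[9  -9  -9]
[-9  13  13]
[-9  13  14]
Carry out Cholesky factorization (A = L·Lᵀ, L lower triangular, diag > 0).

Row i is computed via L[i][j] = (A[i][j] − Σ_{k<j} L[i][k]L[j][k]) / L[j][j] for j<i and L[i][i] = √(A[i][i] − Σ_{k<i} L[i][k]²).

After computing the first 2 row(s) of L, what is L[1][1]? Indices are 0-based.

L[1][1] = 2

Step 1: L[0][0] = √(9) = 3.
  L[1][0] = (-9) / L[0][0] = -3.
Step 2: L[1][1] = √(4) = 2.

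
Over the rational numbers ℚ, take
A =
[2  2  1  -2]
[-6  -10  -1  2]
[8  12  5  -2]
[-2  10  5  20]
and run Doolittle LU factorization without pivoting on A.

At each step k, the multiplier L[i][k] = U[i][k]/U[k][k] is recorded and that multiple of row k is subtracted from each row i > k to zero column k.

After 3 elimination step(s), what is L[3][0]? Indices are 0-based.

L[3][0] = -1

Step 1: pivot at (0,0) is 2.
  row1 ← row1 − (-3)·row0  ⇒  L[1][0]=-3, U row1=(0, -4, 2, -4)
  row2 ← row2 − (4)·row0  ⇒  L[2][0]=4, U row2=(0, 4, 1, 6)
  row3 ← row3 − (-1)·row0  ⇒  L[3][0]=-1, U row3=(0, 12, 6, 18)
Step 2: pivot at (1,1) is -4.
  row2 ← row2 − (-1)·row1  ⇒  L[2][1]=-1, U row2=(0, 0, 3, 2)
  row3 ← row3 − (-3)·row1  ⇒  L[3][1]=-3, U row3=(0, 0, 12, 6)
Step 3: pivot at (2,2) is 3.
  row3 ← row3 − (4)·row2  ⇒  L[3][2]=4, U row3=(0, 0, 0, -2)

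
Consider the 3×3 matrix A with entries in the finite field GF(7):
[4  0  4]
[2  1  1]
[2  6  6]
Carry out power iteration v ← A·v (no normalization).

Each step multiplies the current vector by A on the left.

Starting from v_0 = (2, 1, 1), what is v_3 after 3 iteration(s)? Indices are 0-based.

v_0 = (2, 1, 1).
v_1 = A·v_0 = (5, 6, 2).
v_2 = A·v_1 = (0, 4, 2).
v_3 = A·v_2 = (1, 6, 1).

v_3 = (1, 6, 1)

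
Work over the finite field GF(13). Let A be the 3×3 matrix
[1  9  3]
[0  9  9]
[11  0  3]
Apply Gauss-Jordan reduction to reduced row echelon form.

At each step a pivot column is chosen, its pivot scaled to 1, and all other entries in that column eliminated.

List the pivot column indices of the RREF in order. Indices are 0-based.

[1] R0 /= 1  ⇒  (1, 9, 3)
     R2 -= 11·R0  ⇒  (0, 5, 9)
[2] R1 /= 9  ⇒  (0, 1, 1)
     R0 -= 9·R1  ⇒  (1, 0, 7)
     R2 -= 5·R1  ⇒  (0, 0, 4)
[3] R2 /= 4  ⇒  (0, 0, 1)
     R0 -= 7·R2  ⇒  (1, 0, 0)
     R1 -= 1·R2  ⇒  (0, 1, 0)

pivot columns: 0, 1, 2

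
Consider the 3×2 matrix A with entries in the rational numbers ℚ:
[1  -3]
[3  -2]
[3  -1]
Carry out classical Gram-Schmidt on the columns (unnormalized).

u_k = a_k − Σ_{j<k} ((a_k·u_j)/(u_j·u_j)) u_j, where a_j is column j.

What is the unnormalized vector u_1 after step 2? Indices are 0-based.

Step 1: u_0 = a_0 = (1, 3, 3).
Step 2: u_1 = a_1 − (-12/19)·u_0 = (-45/19, -2/19, 17/19).

u_1 = (-45/19, -2/19, 17/19)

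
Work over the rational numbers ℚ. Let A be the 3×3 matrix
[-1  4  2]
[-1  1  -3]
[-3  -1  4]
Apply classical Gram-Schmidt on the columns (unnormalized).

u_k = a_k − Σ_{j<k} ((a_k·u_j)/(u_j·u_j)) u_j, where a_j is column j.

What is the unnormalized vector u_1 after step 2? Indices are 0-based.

u_1 = (42/11, 9/11, -17/11)

Step 1: u_0 = a_0 = (-1, -1, -3).
Step 2: u_1 = a_1 − (-2/11)·u_0 = (42/11, 9/11, -17/11).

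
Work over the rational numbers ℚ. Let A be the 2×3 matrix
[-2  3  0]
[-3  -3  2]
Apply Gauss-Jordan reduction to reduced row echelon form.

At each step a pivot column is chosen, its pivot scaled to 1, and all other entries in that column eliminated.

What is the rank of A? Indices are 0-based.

rank = 2

[1] R0 /= -2  ⇒  (1, -3/2, 0)
     R1 -= -3·R0  ⇒  (0, -15/2, 2)
[2] R1 /= -15/2  ⇒  (0, 1, -4/15)
     R0 -= -3/2·R1  ⇒  (1, 0, -2/5)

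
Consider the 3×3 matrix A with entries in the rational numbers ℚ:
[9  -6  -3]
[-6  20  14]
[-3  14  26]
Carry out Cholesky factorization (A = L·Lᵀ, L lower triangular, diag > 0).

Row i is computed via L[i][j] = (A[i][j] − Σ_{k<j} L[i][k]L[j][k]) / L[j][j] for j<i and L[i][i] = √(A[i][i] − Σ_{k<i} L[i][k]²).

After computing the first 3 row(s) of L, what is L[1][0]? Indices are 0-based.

L[1][0] = -2

Step 1: L[0][0] = √(9) = 3.
  L[1][0] = (-6) / L[0][0] = -2.
Step 2: L[1][1] = √(16) = 4.
  L[2][0] = (-3) / L[0][0] = -1.
  L[2][1] = (12) / L[1][1] = 3.
Step 3: L[2][2] = √(16) = 4.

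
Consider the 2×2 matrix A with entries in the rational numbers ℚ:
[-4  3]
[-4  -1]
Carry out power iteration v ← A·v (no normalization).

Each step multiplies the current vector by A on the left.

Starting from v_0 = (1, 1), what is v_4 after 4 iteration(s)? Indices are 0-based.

v_4 = (-179, -319)

v_0 = (1, 1).
v_1 = A·v_0 = (-1, -5).
v_2 = A·v_1 = (-11, 9).
v_3 = A·v_2 = (71, 35).
v_4 = A·v_3 = (-179, -319).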